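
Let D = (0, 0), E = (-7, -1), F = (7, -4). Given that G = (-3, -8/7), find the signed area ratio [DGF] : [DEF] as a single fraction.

[DEF] = ½·(0·(-1−(-4)) + (-7)·(-4−0) + 7·(0−(-1))) = ½·(0 + 28 + 7) = 35/2.
[DGF] = ½·(0·(-8/7−(-4)) + (-3)·(-4−0) + 7·(0−(-8/7))) = ½·(0 + 12 + 8) = 10, so the ratio is 10/(35/2) = 4/7.

4/7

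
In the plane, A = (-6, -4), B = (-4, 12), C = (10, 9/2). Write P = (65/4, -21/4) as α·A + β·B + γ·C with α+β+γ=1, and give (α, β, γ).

Signed area of the reference triangle: [ABC] = ½·((-6)·(12−(9/2)) + (-4)·(9/2−(-4)) + 10·(-4−12)) = ½·(-45 − 34 − 160) = -239/2.
[PBC] = ½·((65/4)·(12−(9/2)) + (-4)·(9/2−(-21/4)) + 10·(-21/4−12)) = ½·(975/8 − 39 − 345/2) = -717/16, so the A-coordinate is (-717/16)/(-239/2) = 3/8.
[APC] = ½·((-6)·(-21/4−(9/2)) + (65/4)·(9/2−(-4)) + 10·(-4−(-21/4))) = ½·(117/2 + 1105/8 + 25/2) = 1673/16, so the B-coordinate is -7/8.
[ABP] = ½·((-6)·(12−(-21/4)) + (-4)·(-21/4−(-4)) + (65/4)·(-4−12)) = ½·(-207/2 + 5 − 260) = -717/4, so the C-coordinate is 3/2.
Check: 3/8 − 7/8 + 3/2 = 1.

(3/8, -7/8, 3/2)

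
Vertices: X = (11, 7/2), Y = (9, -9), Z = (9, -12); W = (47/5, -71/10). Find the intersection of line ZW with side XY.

Barycentric coordinates of W with respect to XYZ: (1/5, 3/5, 1/5).
On side XY the Z-coordinate is zero; dropping W's Z-weight 1/5 and renormalizing the remaining 1/5 : 3/5 gives weights 1/4, 3/4 on X, Y.
V = (1/4)·(11, 7/2) + (3/4)·(9, -9) = (19/2, -47/8).

(19/2, -47/8)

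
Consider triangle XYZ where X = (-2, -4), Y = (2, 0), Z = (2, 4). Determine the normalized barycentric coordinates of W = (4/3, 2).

(1/6, 1/6, 2/3)

Signed area of the reference triangle: [XYZ] = ½·((-2)·(0−4) + 2·(4−(-4)) + 2·(-4−0)) = ½·(8 + 16 − 8) = 8.
[WYZ] = ½·((4/3)·(0−4) + 2·(4−2) + 2·(2−0)) = ½·(-16/3 + 4 + 4) = 4/3, so the X-coordinate is (4/3)/8 = 1/6.
[XWZ] = ½·((-2)·(2−4) + (4/3)·(4−(-4)) + 2·(-4−2)) = ½·(4 + 32/3 − 12) = 4/3, so the Y-coordinate is 1/6.
[XYW] = ½·((-2)·(0−2) + 2·(2−(-4)) + (4/3)·(-4−0)) = ½·(4 + 12 − 16/3) = 16/3, so the Z-coordinate is 2/3.
Check: 1/6 + 1/6 + 2/3 = 1.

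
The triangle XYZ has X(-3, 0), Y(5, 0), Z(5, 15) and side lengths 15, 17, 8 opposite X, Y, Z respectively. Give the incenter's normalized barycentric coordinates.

(3/8, 17/40, 1/5)

The incenter has barycentric coordinates proportional to the opposite side lengths: (15 : 17 : 8).
Normalizing by 15+17+8 = 40 gives (3/8, 17/40, 1/5).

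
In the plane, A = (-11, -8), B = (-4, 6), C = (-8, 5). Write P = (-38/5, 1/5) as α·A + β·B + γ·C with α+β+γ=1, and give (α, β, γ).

(2/5, 2/5, 1/5)

Signed area of the reference triangle: [ABC] = ½·((-11)·(6−5) + (-4)·(5−(-8)) + (-8)·(-8−6)) = ½·(-11 − 52 + 112) = 49/2.
[PBC] = ½·((-38/5)·(6−5) + (-4)·(5−(1/5)) + (-8)·(1/5−6)) = ½·(-38/5 − 96/5 + 232/5) = 49/5, so the A-coordinate is (49/5)/(49/2) = 2/5.
[APC] = ½·((-11)·(1/5−5) + (-38/5)·(5−(-8)) + (-8)·(-8−(1/5))) = ½·(264/5 − 494/5 + 328/5) = 49/5, so the B-coordinate is 2/5.
[ABP] = ½·((-11)·(6−(1/5)) + (-4)·(1/5−(-8)) + (-38/5)·(-8−6)) = ½·(-319/5 − 164/5 + 532/5) = 49/10, so the C-coordinate is 1/5.
Check: 2/5 + 2/5 + 1/5 = 1.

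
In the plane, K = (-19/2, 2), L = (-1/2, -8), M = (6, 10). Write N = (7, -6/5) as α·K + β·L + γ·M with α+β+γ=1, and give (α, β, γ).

(-2/5, 4/5, 3/5)

Signed area of the reference triangle: [KLM] = ½·((-19/2)·(-8−10) + (-1/2)·(10−2) + 6·(2−(-8))) = ½·(171 − 4 + 60) = 227/2.
[NLM] = ½·(7·(-8−10) + (-1/2)·(10−(-6/5)) + 6·(-6/5−(-8))) = ½·(-126 − 28/5 + 204/5) = -227/5, so the K-coordinate is (-227/5)/(227/2) = -2/5.
[KNM] = ½·((-19/2)·(-6/5−10) + 7·(10−2) + 6·(2−(-6/5))) = ½·(532/5 + 56 + 96/5) = 454/5, so the L-coordinate is 4/5.
[KLN] = ½·((-19/2)·(-8−(-6/5)) + (-1/2)·(-6/5−2) + 7·(2−(-8))) = ½·(323/5 + 8/5 + 70) = 681/10, so the M-coordinate is 3/5.
Check: -2/5 + 4/5 + 3/5 = 1.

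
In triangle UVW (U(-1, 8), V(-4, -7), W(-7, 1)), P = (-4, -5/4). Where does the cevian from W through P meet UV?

(-3, -2)

Barycentric coordinates of P with respect to UVW: (1/4, 1/2, 1/4).
On side UV the W-coordinate is zero; dropping P's W-weight 1/4 and renormalizing the remaining 1/4 : 1/2 gives weights 1/3, 2/3 on U, V.
Q = (1/3)·(-1, 8) + (2/3)·(-4, -7) = (-3, -2).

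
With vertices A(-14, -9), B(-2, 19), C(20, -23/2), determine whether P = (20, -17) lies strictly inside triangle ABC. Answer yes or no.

Barycentric coordinates of P: (121/982, -187/982, 524/491).
The three coordinates are positive, negative, positive; a point is interior exactly when all three are positive.

no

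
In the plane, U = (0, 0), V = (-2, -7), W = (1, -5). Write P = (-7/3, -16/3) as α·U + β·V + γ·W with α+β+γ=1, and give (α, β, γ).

Signed area of the reference triangle: [UVW] = ½·(0·(-7−(-5)) + (-2)·(-5−0) + 1·(0−(-7))) = ½·(0 + 10 + 7) = 17/2.
[PVW] = ½·((-7/3)·(-7−(-5)) + (-2)·(-5−(-16/3)) + 1·(-16/3−(-7))) = ½·(14/3 − 2/3 + 5/3) = 17/6, so the U-coordinate is (17/6)/(17/2) = 1/3.
[UPW] = ½·(0·(-16/3−(-5)) + (-7/3)·(-5−0) + 1·(0−(-16/3))) = ½·(0 + 35/3 + 16/3) = 17/2, so the V-coordinate is 1.
[UVP] = ½·(0·(-7−(-16/3)) + (-2)·(-16/3−0) + (-7/3)·(0−(-7))) = ½·(0 + 32/3 − 49/3) = -17/6, so the W-coordinate is -1/3.

(1/3, 1, -1/3)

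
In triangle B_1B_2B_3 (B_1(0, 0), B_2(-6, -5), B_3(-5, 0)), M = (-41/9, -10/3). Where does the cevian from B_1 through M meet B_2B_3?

(-41/7, -30/7)

Barycentric coordinates of M with respect to B_1B_2B_3: (2/9, 2/3, 1/9).
On side B_2B_3 the B_1-coordinate is zero; dropping M's B_1-weight 2/9 and renormalizing the remaining 2/3 : 1/9 gives weights 6/7, 1/7 on B_2, B_3.
N = (6/7)·(-6, -5) + (1/7)·(-5, 0) = (-41/7, -30/7).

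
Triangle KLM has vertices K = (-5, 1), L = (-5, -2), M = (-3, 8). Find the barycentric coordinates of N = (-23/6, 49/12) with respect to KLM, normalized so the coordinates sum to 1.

(1/12, 1/3, 7/12)

Signed area of the reference triangle: [KLM] = ½·((-5)·(-2−8) + (-5)·(8−1) + (-3)·(1−(-2))) = ½·(50 − 35 − 9) = 3.
[NLM] = ½·((-23/6)·(-2−8) + (-5)·(8−(49/12)) + (-3)·(49/12−(-2))) = ½·(115/3 − 235/12 − 73/4) = 1/4, so the K-coordinate is (1/4)/3 = 1/12.
[KNM] = ½·((-5)·(49/12−8) + (-23/6)·(8−1) + (-3)·(1−(49/12))) = ½·(235/12 − 161/6 + 37/4) = 1, so the L-coordinate is 1/3.
[KLN] = ½·((-5)·(-2−(49/12)) + (-5)·(49/12−1) + (-23/6)·(1−(-2))) = ½·(365/12 − 185/12 − 23/2) = 7/4, so the M-coordinate is 7/12.
Check: 1/12 + 1/3 + 7/12 = 1.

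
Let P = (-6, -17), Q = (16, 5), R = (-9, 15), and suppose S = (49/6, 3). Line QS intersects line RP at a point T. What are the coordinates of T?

(-15/2, -1)

Barycentric coordinates of S with respect to PQR: (1/6, 2/3, 1/6).
On side RP the Q-coordinate is zero; dropping S's Q-weight 2/3 and renormalizing the remaining 1/6 : 1/6 gives weights 1/2, 1/2 on R, P.
T = (1/2)·(-9, 15) + (1/2)·(-6, -17) = (-15/2, -1).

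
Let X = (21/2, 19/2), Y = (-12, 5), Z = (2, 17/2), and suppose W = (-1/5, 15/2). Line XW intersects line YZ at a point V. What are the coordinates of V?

(-22/3, 37/6)

Barycentric coordinates of W with respect to XYZ: (2/5, 2/5, 1/5).
On side YZ the X-coordinate is zero; dropping W's X-weight 2/5 and renormalizing the remaining 2/5 : 1/5 gives weights 2/3, 1/3 on Y, Z.
V = (2/3)·(-12, 5) + (1/3)·(2, 17/2) = (-22/3, 37/6).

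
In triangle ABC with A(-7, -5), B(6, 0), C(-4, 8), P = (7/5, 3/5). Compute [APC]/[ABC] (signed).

[ABC] = ½·((-7)·(0−8) + 6·(8−(-5)) + (-4)·(-5−0)) = ½·(56 + 78 + 20) = 77.
[APC] = ½·((-7)·(3/5−8) + (7/5)·(8−(-5)) + (-4)·(-5−(3/5))) = ½·(259/5 + 91/5 + 112/5) = 231/5, so the ratio is (231/5)/77 = 3/5.

3/5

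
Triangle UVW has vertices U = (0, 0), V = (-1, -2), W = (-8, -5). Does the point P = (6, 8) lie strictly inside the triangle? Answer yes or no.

Barycentric coordinates of P: (49/11, -34/11, -4/11).
The three coordinates are positive, negative, negative; a point is interior exactly when all three are positive.

no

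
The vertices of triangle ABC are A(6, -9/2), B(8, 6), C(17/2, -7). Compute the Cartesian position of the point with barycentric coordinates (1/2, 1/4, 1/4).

(57/8, -5/2)

P = (1/2)·A + (1/4)·B + (1/4)·C.
x-coordinate: (1/2)·6 + (1/4)·8 + (1/4)·(17/2) = 57/8.
y-coordinate: (1/2)·(-9/2) + (1/4)·6 + (1/4)·(-7) = -5/2.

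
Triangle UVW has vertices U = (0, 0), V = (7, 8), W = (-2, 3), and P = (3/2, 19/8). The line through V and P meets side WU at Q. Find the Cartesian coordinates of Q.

Barycentric coordinates of P with respect to UVW: (5/8, 1/4, 1/8).
On side WU the V-coordinate is zero; dropping P's V-weight 1/4 and renormalizing the remaining 1/8 : 5/8 gives weights 1/6, 5/6 on W, U.
Q = (1/6)·(-2, 3) + (5/6)·(0, 0) = (-1/3, 1/2).

(-1/3, 1/2)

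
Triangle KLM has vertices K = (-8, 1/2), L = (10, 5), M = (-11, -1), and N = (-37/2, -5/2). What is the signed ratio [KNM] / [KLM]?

-1/2

[KLM] = ½·((-8)·(5−(-1)) + 10·(-1−(1/2)) + (-11)·(1/2−5)) = ½·(-48 − 15 + 99/2) = -27/4.
[KNM] = ½·((-8)·(-5/2−(-1)) + (-37/2)·(-1−(1/2)) + (-11)·(1/2−(-5/2))) = ½·(12 + 111/4 − 33) = 27/8, so the ratio is (27/8)/(-27/4) = -1/2.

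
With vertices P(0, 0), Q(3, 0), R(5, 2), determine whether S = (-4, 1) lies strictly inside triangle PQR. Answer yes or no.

Barycentric coordinates of S: (8/3, -13/6, 1/2).
The three coordinates are positive, negative, positive; a point is interior exactly when all three are positive.

no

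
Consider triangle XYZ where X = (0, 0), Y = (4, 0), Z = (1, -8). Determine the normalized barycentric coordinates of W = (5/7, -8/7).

(5/7, 1/7, 1/7)

Signed area of the reference triangle: [XYZ] = ½·(0·(0−(-8)) + 4·(-8−0) + 1·(0−0)) = ½·(0 − 32 + 0) = -16.
[WYZ] = ½·((5/7)·(0−(-8)) + 4·(-8−(-8/7)) + 1·(-8/7−0)) = ½·(40/7 − 192/7 − 8/7) = -80/7, so the X-coordinate is (-80/7)/(-16) = 5/7.
[XWZ] = ½·(0·(-8/7−(-8)) + (5/7)·(-8−0) + 1·(0−(-8/7))) = ½·(0 − 40/7 + 8/7) = -16/7, so the Y-coordinate is 1/7.
[XYW] = ½·(0·(0−(-8/7)) + 4·(-8/7−0) + (5/7)·(0−0)) = ½·(0 − 32/7 + 0) = -16/7, so the Z-coordinate is 1/7.
Check: 5/7 + 1/7 + 1/7 = 1.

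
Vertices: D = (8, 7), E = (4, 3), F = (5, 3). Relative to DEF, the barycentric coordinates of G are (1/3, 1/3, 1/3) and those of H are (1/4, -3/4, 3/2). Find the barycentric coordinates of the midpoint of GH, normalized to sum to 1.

Since both coordinate triples sum to 1, the midpoint's barycentrics are the componentwise average.
(1/3+1/4)/2 = 7/24; similarly -5/24 and 11/12.

(7/24, -5/24, 11/12)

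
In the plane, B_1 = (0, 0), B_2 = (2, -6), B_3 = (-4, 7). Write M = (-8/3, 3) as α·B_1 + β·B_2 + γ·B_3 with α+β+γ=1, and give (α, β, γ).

(-2/3, 2/3, 1)

Signed area of the reference triangle: [B_1B_2B_3] = ½·(0·(-6−7) + 2·(7−0) + (-4)·(0−(-6))) = ½·(0 + 14 − 24) = -5.
[MB_2B_3] = ½·((-8/3)·(-6−7) + 2·(7−3) + (-4)·(3−(-6))) = ½·(104/3 + 8 − 36) = 10/3, so the B_1-coordinate is (10/3)/(-5) = -2/3.
[B_1MB_3] = ½·(0·(3−7) + (-8/3)·(7−0) + (-4)·(0−3)) = ½·(0 − 56/3 + 12) = -10/3, so the B_2-coordinate is 2/3.
[B_1B_2M] = ½·(0·(-6−3) + 2·(3−0) + (-8/3)·(0−(-6))) = ½·(0 + 6 − 16) = -5, so the B_3-coordinate is 1.
Check: -2/3 + 2/3 + 1 = 1.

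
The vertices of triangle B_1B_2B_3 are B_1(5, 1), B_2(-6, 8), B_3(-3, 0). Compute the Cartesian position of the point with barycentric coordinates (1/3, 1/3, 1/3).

M = (1/3)·B_1 + (1/3)·B_2 + (1/3)·B_3.
x-coordinate: (1/3)·5 + (1/3)·(-6) + (1/3)·(-3) = -4/3.
y-coordinate: (1/3)·1 + (1/3)·8 + (1/3)·0 = 3.

(-4/3, 3)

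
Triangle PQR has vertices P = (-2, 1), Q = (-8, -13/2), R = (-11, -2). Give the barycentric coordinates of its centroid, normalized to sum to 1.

The centroid is the average of the vertices, so each weight is 1/3.

(1/3, 1/3, 1/3)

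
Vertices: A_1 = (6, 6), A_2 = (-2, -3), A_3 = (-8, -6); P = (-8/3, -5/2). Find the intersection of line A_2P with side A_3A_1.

Barycentric coordinates of P with respect to A_1A_2A_3: (1/6, 1/2, 1/3).
On side A_3A_1 the A_2-coordinate is zero; dropping P's A_2-weight 1/2 and renormalizing the remaining 1/3 : 1/6 gives weights 2/3, 1/3 on A_3, A_1.
Q = (2/3)·(-8, -6) + (1/3)·(6, 6) = (-10/3, -2).

(-10/3, -2)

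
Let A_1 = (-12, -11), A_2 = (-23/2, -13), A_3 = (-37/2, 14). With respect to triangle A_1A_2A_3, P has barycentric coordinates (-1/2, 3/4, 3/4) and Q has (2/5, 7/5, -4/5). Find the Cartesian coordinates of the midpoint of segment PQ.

Barycentric coordinates of the midpoint are the average: (-1/20, 43/40, -1/40).
Converting: (-1/20)·A_1 + (43/40)·A_2 + (-1/40)·A_3 = (-113/10, -551/40).

(-113/10, -551/40)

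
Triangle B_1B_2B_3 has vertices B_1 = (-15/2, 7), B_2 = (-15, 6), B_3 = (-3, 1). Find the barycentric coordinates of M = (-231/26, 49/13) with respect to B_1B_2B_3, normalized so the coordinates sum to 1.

(1/13, 6/13, 6/13)

Signed area of the reference triangle: [B_1B_2B_3] = ½·((-15/2)·(6−1) + (-15)·(1−7) + (-3)·(7−6)) = ½·(-75/2 + 90 − 3) = 99/4.
[MB_2B_3] = ½·((-231/26)·(6−1) + (-15)·(1−(49/13)) + (-3)·(49/13−6)) = ½·(-1155/26 + 540/13 + 87/13) = 99/52, so the B_1-coordinate is (99/52)/(99/4) = 1/13.
[B_1MB_3] = ½·((-15/2)·(49/13−1) + (-231/26)·(1−7) + (-3)·(7−(49/13))) = ½·(-270/13 + 693/13 − 126/13) = 297/26, so the B_2-coordinate is 6/13.
[B_1B_2M] = ½·((-15/2)·(6−(49/13)) + (-15)·(49/13−7) + (-231/26)·(7−6)) = ½·(-435/26 + 630/13 − 231/26) = 297/26, so the B_3-coordinate is 6/13.
Check: 1/13 + 6/13 + 6/13 = 1.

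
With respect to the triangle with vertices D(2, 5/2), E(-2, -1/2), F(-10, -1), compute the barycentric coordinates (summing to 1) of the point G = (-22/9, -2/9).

Signed area of the reference triangle: [DEF] = ½·(2·(-1/2−(-1)) + (-2)·(-1−(5/2)) + (-10)·(5/2−(-1/2))) = ½·(1 + 7 − 30) = -11.
[GEF] = ½·((-22/9)·(-1/2−(-1)) + (-2)·(-1−(-2/9)) + (-10)·(-2/9−(-1/2))) = ½·(-11/9 + 14/9 − 25/9) = -11/9, so the D-coordinate is (-11/9)/(-11) = 1/9.
[DGF] = ½·(2·(-2/9−(-1)) + (-22/9)·(-1−(5/2)) + (-10)·(5/2−(-2/9))) = ½·(14/9 + 77/9 − 245/9) = -77/9, so the E-coordinate is 7/9.
[DEG] = ½·(2·(-1/2−(-2/9)) + (-2)·(-2/9−(5/2)) + (-22/9)·(5/2−(-1/2))) = ½·(-5/9 + 49/9 − 22/3) = -11/9, so the F-coordinate is 1/9.
Check: 1/9 + 7/9 + 1/9 = 1.

(1/9, 7/9, 1/9)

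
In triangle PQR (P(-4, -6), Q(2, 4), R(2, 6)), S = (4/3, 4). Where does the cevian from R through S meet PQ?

(1/2, 3/2)

Barycentric coordinates of S with respect to PQR: (1/9, 1/3, 5/9).
On side PQ the R-coordinate is zero; dropping S's R-weight 5/9 and renormalizing the remaining 1/9 : 1/3 gives weights 1/4, 3/4 on P, Q.
T = (1/4)·(-4, -6) + (3/4)·(2, 4) = (1/2, 3/2).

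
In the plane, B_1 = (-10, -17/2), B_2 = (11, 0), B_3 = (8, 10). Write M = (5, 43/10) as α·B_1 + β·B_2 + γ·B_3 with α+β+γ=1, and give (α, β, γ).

Signed area of the reference triangle: [B_1B_2B_3] = ½·((-10)·(0−10) + 11·(10−(-17/2)) + 8·(-17/2−0)) = ½·(100 + 407/2 − 68) = 471/4.
[MB_2B_3] = ½·(5·(0−10) + 11·(10−(43/10)) + 8·(43/10−0)) = ½·(-50 + 627/10 + 172/5) = 471/20, so the B_1-coordinate is (471/20)/(471/4) = 1/5.
[B_1MB_3] = ½·((-10)·(43/10−10) + 5·(10−(-17/2)) + 8·(-17/2−(43/10))) = ½·(57 + 185/2 − 512/5) = 471/20, so the B_2-coordinate is 1/5.
[B_1B_2M] = ½·((-10)·(0−(43/10)) + 11·(43/10−(-17/2)) + 5·(-17/2−0)) = ½·(43 + 704/5 − 85/2) = 1413/20, so the B_3-coordinate is 3/5.
Check: 1/5 + 1/5 + 3/5 = 1.

(1/5, 1/5, 3/5)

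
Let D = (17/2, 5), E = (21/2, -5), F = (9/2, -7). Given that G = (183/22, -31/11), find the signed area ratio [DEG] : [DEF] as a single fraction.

[DEF] = ½·((17/2)·(-5−(-7)) + (21/2)·(-7−5) + (9/2)·(5−(-5))) = ½·(17 − 126 + 45) = -32.
[DEG] = ½·((17/2)·(-5−(-31/11)) + (21/2)·(-31/11−5) + (183/22)·(5−(-5))) = ½·(-204/11 − 903/11 + 915/11) = -96/11, so the ratio is (-96/11)/(-32) = 3/11.

3/11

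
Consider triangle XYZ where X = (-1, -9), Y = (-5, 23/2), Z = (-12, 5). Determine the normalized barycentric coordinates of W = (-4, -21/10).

(3/5, 1/5, 1/5)

Signed area of the reference triangle: [XYZ] = ½·((-1)·(23/2−5) + (-5)·(5−(-9)) + (-12)·(-9−(23/2))) = ½·(-13/2 − 70 + 246) = 339/4.
[WYZ] = ½·((-4)·(23/2−5) + (-5)·(5−(-21/10)) + (-12)·(-21/10−(23/2))) = ½·(-26 − 71/2 + 816/5) = 1017/20, so the X-coordinate is (1017/20)/(339/4) = 3/5.
[XWZ] = ½·((-1)·(-21/10−5) + (-4)·(5−(-9)) + (-12)·(-9−(-21/10))) = ½·(71/10 − 56 + 414/5) = 339/20, so the Y-coordinate is 1/5.
[XYW] = ½·((-1)·(23/2−(-21/10)) + (-5)·(-21/10−(-9)) + (-4)·(-9−(23/2))) = ½·(-68/5 − 69/2 + 82) = 339/20, so the Z-coordinate is 1/5.
Check: 3/5 + 1/5 + 1/5 = 1.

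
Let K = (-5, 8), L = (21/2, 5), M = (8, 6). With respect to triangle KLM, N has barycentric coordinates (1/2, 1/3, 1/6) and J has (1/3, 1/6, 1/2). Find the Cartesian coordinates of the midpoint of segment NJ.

Barycentric coordinates of the midpoint are the average: (5/12, 1/4, 1/3).
Converting: (5/12)·K + (1/4)·L + (1/3)·M = (77/24, 79/12).

(77/24, 79/12)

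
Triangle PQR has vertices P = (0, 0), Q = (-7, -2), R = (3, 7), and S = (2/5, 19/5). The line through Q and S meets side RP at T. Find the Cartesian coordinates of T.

Barycentric coordinates of S with respect to PQR: (1/5, 1/5, 3/5).
On side RP the Q-coordinate is zero; dropping S's Q-weight 1/5 and renormalizing the remaining 3/5 : 1/5 gives weights 3/4, 1/4 on R, P.
T = (3/4)·(3, 7) + (1/4)·(0, 0) = (9/4, 21/4).

(9/4, 21/4)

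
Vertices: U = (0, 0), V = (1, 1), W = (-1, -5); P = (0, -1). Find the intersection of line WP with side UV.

Barycentric coordinates of P with respect to UVW: (1/2, 1/4, 1/4).
On side UV the W-coordinate is zero; dropping P's W-weight 1/4 and renormalizing the remaining 1/2 : 1/4 gives weights 2/3, 1/3 on U, V.
Q = (2/3)·(0, 0) + (1/3)·(1, 1) = (1/3, 1/3).

(1/3, 1/3)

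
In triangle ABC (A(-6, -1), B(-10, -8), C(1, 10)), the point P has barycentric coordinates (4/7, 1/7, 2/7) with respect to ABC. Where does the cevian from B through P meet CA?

(-11/3, 8/3)

Line BP meets CA where the B-coordinate vanishes; zeroing P's B-weight and renormalizing leaves C, A-weights 2/7 : 4/7 → (1/3, 2/3).
So Q = (1/3)·C + (2/3)·A = (-11/3, 8/3).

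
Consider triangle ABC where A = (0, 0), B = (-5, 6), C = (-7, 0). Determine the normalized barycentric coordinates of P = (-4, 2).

Signed area of the reference triangle: [ABC] = ½·(0·(6−0) + (-5)·(0−0) + (-7)·(0−6)) = ½·(0 + 0 + 42) = 21.
[PBC] = ½·((-4)·(6−0) + (-5)·(0−2) + (-7)·(2−6)) = ½·(-24 + 10 + 28) = 7, so the A-coordinate is 7/21 = 1/3.
[APC] = ½·(0·(2−0) + (-4)·(0−0) + (-7)·(0−2)) = ½·(0 + 0 + 14) = 7, so the B-coordinate is 1/3.
[ABP] = ½·(0·(6−2) + (-5)·(2−0) + (-4)·(0−6)) = ½·(0 − 10 + 24) = 7, so the C-coordinate is 1/3.

(1/3, 1/3, 1/3)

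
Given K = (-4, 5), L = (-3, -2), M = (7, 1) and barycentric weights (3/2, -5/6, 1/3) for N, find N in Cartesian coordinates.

N = (3/2)·K + (-5/6)·L + (1/3)·M.
x-coordinate: (3/2)·(-4) + (-5/6)·(-3) + (1/3)·7 = -7/6.
y-coordinate: (3/2)·5 + (-5/6)·(-2) + (1/3)·1 = 19/2.

(-7/6, 19/2)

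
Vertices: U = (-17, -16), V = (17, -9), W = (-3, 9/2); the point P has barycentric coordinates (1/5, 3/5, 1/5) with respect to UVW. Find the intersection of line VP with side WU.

(-10, -23/4)

Line VP meets WU where the V-coordinate vanishes; zeroing P's V-weight and renormalizing leaves W, U-weights 1/5 : 1/5 → (1/2, 1/2).
So Q = (1/2)·W + (1/2)·U = (-10, -23/4).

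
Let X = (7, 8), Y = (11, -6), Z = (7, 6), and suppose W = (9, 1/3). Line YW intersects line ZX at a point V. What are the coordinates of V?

(7, 20/3)

Barycentric coordinates of W with respect to XYZ: (1/6, 1/2, 1/3).
On side ZX the Y-coordinate is zero; dropping W's Y-weight 1/2 and renormalizing the remaining 1/3 : 1/6 gives weights 2/3, 1/3 on Z, X.
V = (2/3)·(7, 6) + (1/3)·(7, 8) = (7, 20/3).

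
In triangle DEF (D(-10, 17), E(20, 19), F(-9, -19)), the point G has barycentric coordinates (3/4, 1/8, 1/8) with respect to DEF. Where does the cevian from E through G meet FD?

(-69/7, 83/7)

Line EG meets FD where the E-coordinate vanishes; zeroing G's E-weight and renormalizing leaves F, D-weights 1/8 : 3/4 → (1/7, 6/7).
So H = (1/7)·F + (6/7)·D = (-69/7, 83/7).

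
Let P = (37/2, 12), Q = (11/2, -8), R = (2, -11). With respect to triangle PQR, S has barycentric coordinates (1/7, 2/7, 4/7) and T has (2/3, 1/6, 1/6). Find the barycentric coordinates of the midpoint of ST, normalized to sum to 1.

(17/42, 19/84, 31/84)

Since both coordinate triples sum to 1, the midpoint's barycentrics are the componentwise average.
(1/7+2/3)/2 = 17/42; similarly 19/84 and 31/84.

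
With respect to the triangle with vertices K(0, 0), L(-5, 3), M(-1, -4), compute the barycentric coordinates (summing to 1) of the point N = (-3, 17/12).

Signed area of the reference triangle: [KLM] = ½·(0·(3−(-4)) + (-5)·(-4−0) + (-1)·(0−3)) = ½·(0 + 20 + 3) = 23/2.
[NLM] = ½·((-3)·(3−(-4)) + (-5)·(-4−(17/12)) + (-1)·(17/12−3)) = ½·(-21 + 325/12 + 19/12) = 23/6, so the K-coordinate is (23/6)/(23/2) = 1/3.
[KNM] = ½·(0·(17/12−(-4)) + (-3)·(-4−0) + (-1)·(0−(17/12))) = ½·(0 + 12 + 17/12) = 161/24, so the L-coordinate is 7/12.
[KLN] = ½·(0·(3−(17/12)) + (-5)·(17/12−0) + (-3)·(0−3)) = ½·(0 − 85/12 + 9) = 23/24, so the M-coordinate is 1/12.

(1/3, 7/12, 1/12)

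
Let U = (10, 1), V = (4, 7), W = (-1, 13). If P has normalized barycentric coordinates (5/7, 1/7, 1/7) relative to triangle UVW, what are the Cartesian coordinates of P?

(53/7, 25/7)

P = (5/7)·U + (1/7)·V + (1/7)·W.
x-coordinate: (5/7)·10 + (1/7)·4 + (1/7)·(-1) = 53/7.
y-coordinate: (5/7)·1 + (1/7)·7 + (1/7)·13 = 25/7.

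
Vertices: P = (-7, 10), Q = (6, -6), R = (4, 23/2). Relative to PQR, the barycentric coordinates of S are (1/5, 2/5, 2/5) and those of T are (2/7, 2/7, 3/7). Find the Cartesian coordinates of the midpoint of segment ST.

Barycentric coordinates of the midpoint are the average: (17/70, 12/35, 29/70).
Converting: (17/70)·P + (12/35)·Q + (29/70)·R = (141/70, 719/140).

(141/70, 719/140)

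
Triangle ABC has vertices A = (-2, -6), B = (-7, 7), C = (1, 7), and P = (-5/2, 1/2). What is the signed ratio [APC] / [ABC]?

[ABC] = ½·((-2)·(7−7) + (-7)·(7−(-6)) + 1·(-6−7)) = ½·(0 − 91 − 13) = -52.
[APC] = ½·((-2)·(1/2−7) + (-5/2)·(7−(-6)) + 1·(-6−(1/2))) = ½·(13 − 65/2 − 13/2) = -13, so the ratio is (-13)/(-52) = 1/4.

1/4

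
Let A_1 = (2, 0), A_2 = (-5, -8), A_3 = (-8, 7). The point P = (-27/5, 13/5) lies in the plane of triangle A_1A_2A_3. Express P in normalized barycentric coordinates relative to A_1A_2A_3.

Signed area of the reference triangle: [A_1A_2A_3] = ½·(2·(-8−7) + (-5)·(7−0) + (-8)·(0−(-8))) = ½·(-30 − 35 − 64) = -129/2.
[PA_2A_3] = ½·((-27/5)·(-8−7) + (-5)·(7−(13/5)) + (-8)·(13/5−(-8))) = ½·(81 − 22 − 424/5) = -129/10, so the A_1-coordinate is (-129/10)/(-129/2) = 1/5.
[A_1PA_3] = ½·(2·(13/5−7) + (-27/5)·(7−0) + (-8)·(0−(13/5))) = ½·(-44/5 − 189/5 + 104/5) = -129/10, so the A_2-coordinate is 1/5.
[A_1A_2P] = ½·(2·(-8−(13/5)) + (-5)·(13/5−0) + (-27/5)·(0−(-8))) = ½·(-106/5 − 13 − 216/5) = -387/10, so the A_3-coordinate is 3/5.
Check: 1/5 + 1/5 + 3/5 = 1.

(1/5, 1/5, 3/5)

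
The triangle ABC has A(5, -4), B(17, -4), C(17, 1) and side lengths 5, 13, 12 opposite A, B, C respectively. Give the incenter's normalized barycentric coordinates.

The incenter has barycentric coordinates proportional to the opposite side lengths: (5 : 13 : 12).
Normalizing by 5+13+12 = 30 gives (1/6, 13/30, 2/5).

(1/6, 13/30, 2/5)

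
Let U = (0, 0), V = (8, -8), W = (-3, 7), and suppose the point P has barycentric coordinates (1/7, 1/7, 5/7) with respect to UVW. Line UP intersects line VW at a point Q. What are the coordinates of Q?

Line UP meets VW where the U-coordinate vanishes; zeroing P's U-weight and renormalizing leaves V, W-weights 1/7 : 5/7 → (1/6, 5/6).
So Q = (1/6)·V + (5/6)·W = (-7/6, 9/2).

(-7/6, 9/2)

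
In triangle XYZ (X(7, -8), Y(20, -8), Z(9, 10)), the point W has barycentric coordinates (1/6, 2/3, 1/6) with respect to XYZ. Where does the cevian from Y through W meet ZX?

Line YW meets ZX where the Y-coordinate vanishes; zeroing W's Y-weight and renormalizing leaves Z, X-weights 1/6 : 1/6 → (1/2, 1/2).
So V = (1/2)·Z + (1/2)·X = (8, 1).

(8, 1)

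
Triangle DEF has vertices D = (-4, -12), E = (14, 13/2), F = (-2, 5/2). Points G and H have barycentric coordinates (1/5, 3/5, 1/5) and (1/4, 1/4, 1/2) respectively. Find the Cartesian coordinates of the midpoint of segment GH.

Barycentric coordinates of the midpoint are the average: (9/40, 17/40, 7/20).
Converting: (9/40)·D + (17/40)·E + (7/20)·F = (87/20, 15/16).

(87/20, 15/16)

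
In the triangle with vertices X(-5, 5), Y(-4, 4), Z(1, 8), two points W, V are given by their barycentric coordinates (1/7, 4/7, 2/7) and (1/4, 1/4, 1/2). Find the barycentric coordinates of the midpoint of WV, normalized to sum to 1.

(11/56, 23/56, 11/28)

Since both coordinate triples sum to 1, the midpoint's barycentrics are the componentwise average.
(1/7+1/4)/2 = 11/56; similarly 23/56 and 11/28.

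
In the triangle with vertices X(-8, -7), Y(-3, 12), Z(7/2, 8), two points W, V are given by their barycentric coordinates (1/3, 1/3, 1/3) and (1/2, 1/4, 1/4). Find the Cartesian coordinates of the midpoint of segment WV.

Barycentric coordinates of the midpoint are the average: (5/12, 7/24, 7/24).
Converting: (5/12)·X + (7/24)·Y + (7/24)·Z = (-51/16, 35/12).

(-51/16, 35/12)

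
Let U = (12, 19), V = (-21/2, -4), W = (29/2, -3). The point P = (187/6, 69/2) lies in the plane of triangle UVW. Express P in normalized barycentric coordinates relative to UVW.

Signed area of the reference triangle: [UVW] = ½·(12·(-4−(-3)) + (-21/2)·(-3−19) + (29/2)·(19−(-4))) = ½·(-12 + 231 + 667/2) = 1105/4.
[PVW] = ½·((187/6)·(-4−(-3)) + (-21/2)·(-3−(69/2)) + (29/2)·(69/2−(-4))) = ½·(-187/6 + 1575/4 + 2233/4) = 5525/12, so the U-coordinate is (5525/12)/(1105/4) = 5/3.
[UPW] = ½·(12·(69/2−(-3)) + (187/6)·(-3−19) + (29/2)·(19−(69/2))) = ½·(450 − 2057/3 − 899/4) = -5525/24, so the V-coordinate is -5/6.
[UVP] = ½·(12·(-4−(69/2)) + (-21/2)·(69/2−19) + (187/6)·(19−(-4))) = ½·(-462 − 651/4 + 4301/6) = 1105/24, so the W-coordinate is 1/6.

(5/3, -5/6, 1/6)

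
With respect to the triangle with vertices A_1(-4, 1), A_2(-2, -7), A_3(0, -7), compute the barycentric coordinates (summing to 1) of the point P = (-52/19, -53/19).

Signed area of the reference triangle: [A_1A_2A_3] = ½·((-4)·(-7−(-7)) + (-2)·(-7−1) + 0·(1−(-7))) = ½·(0 + 16 + 0) = 8.
[PA_2A_3] = ½·((-52/19)·(-7−(-7)) + (-2)·(-7−(-53/19)) + 0·(-53/19−(-7))) = ½·(0 + 160/19 + 0) = 80/19, so the A_1-coordinate is (80/19)/8 = 10/19.
[A_1PA_3] = ½·((-4)·(-53/19−(-7)) + (-52/19)·(-7−1) + 0·(1−(-53/19))) = ½·(-320/19 + 416/19 + 0) = 48/19, so the A_2-coordinate is 6/19.
[A_1A_2P] = ½·((-4)·(-7−(-53/19)) + (-2)·(-53/19−1) + (-52/19)·(1−(-7))) = ½·(320/19 + 144/19 − 416/19) = 24/19, so the A_3-coordinate is 3/19.

(10/19, 6/19, 3/19)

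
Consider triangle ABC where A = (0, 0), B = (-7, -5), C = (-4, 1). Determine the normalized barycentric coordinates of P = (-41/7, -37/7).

(2/7, 1, -2/7)

Signed area of the reference triangle: [ABC] = ½·(0·(-5−1) + (-7)·(1−0) + (-4)·(0−(-5))) = ½·(0 − 7 − 20) = -27/2.
[PBC] = ½·((-41/7)·(-5−1) + (-7)·(1−(-37/7)) + (-4)·(-37/7−(-5))) = ½·(246/7 − 44 + 8/7) = -27/7, so the A-coordinate is (-27/7)/(-27/2) = 2/7.
[APC] = ½·(0·(-37/7−1) + (-41/7)·(1−0) + (-4)·(0−(-37/7))) = ½·(0 − 41/7 − 148/7) = -27/2, so the B-coordinate is 1.
[ABP] = ½·(0·(-5−(-37/7)) + (-7)·(-37/7−0) + (-41/7)·(0−(-5))) = ½·(0 + 37 − 205/7) = 27/7, so the C-coordinate is -2/7.
Check: 2/7 + 1 − 2/7 = 1.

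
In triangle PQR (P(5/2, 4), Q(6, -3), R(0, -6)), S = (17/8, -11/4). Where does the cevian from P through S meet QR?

Barycentric coordinates of S with respect to PQR: (1/4, 1/4, 1/2).
On side QR the P-coordinate is zero; dropping S's P-weight 1/4 and renormalizing the remaining 1/4 : 1/2 gives weights 1/3, 2/3 on Q, R.
T = (1/3)·(6, -3) + (2/3)·(0, -6) = (2, -5).

(2, -5)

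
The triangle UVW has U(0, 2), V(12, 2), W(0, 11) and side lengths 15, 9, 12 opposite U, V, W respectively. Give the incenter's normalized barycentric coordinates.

(5/12, 1/4, 1/3)

The incenter has barycentric coordinates proportional to the opposite side lengths: (15 : 9 : 12).
Normalizing by 15+9+12 = 36 gives (5/12, 1/4, 1/3).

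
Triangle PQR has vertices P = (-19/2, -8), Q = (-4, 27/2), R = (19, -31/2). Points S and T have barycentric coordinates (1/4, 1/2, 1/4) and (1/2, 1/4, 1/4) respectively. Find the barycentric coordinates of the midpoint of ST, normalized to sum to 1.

(3/8, 3/8, 1/4)

Since both coordinate triples sum to 1, the midpoint's barycentrics are the componentwise average.
(1/4+1/2)/2 = 3/8; similarly 3/8 and 1/4.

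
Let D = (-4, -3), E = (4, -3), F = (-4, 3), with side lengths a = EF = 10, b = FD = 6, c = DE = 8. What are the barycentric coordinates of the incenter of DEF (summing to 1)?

(5/12, 1/4, 1/3)

The incenter has barycentric coordinates proportional to the opposite side lengths: (10 : 6 : 8).
Normalizing by 10+6+8 = 24 gives (5/12, 1/4, 1/3).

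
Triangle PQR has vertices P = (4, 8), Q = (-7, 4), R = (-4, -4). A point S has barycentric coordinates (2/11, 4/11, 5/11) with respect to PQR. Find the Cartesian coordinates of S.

S = (2/11)·P + (4/11)·Q + (5/11)·R.
x-coordinate: (2/11)·4 + (4/11)·(-7) + (5/11)·(-4) = -40/11.
y-coordinate: (2/11)·8 + (4/11)·4 + (5/11)·(-4) = 12/11.

(-40/11, 12/11)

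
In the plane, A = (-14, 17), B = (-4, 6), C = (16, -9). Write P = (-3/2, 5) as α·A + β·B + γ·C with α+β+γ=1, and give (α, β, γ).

(1/4, 1/2, 1/4)

Signed area of the reference triangle: [ABC] = ½·((-14)·(6−(-9)) + (-4)·(-9−17) + 16·(17−6)) = ½·(-210 + 104 + 176) = 35.
[PBC] = ½·((-3/2)·(6−(-9)) + (-4)·(-9−5) + 16·(5−6)) = ½·(-45/2 + 56 − 16) = 35/4, so the A-coordinate is (35/4)/35 = 1/4.
[APC] = ½·((-14)·(5−(-9)) + (-3/2)·(-9−17) + 16·(17−5)) = ½·(-196 + 39 + 192) = 35/2, so the B-coordinate is 1/2.
[ABP] = ½·((-14)·(6−5) + (-4)·(5−17) + (-3/2)·(17−6)) = ½·(-14 + 48 − 33/2) = 35/4, so the C-coordinate is 1/4.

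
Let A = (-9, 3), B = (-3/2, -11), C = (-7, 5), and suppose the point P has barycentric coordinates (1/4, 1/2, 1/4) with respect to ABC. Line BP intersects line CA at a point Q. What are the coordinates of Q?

(-8, 4)

Line BP meets CA where the B-coordinate vanishes; zeroing P's B-weight and renormalizing leaves C, A-weights 1/4 : 1/4 → (1/2, 1/2).
So Q = (1/2)·C + (1/2)·A = (-8, 4).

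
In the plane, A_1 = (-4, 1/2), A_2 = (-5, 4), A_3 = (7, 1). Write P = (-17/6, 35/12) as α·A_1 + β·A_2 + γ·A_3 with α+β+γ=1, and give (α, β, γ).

Signed area of the reference triangle: [A_1A_2A_3] = ½·((-4)·(4−1) + (-5)·(1−(1/2)) + 7·(1/2−4)) = ½·(-12 − 5/2 − 49/2) = -39/2.
[PA_2A_3] = ½·((-17/6)·(4−1) + (-5)·(1−(35/12)) + 7·(35/12−4)) = ½·(-17/2 + 115/12 − 91/12) = -13/4, so the A_1-coordinate is (-13/4)/(-39/2) = 1/6.
[A_1PA_3] = ½·((-4)·(35/12−1) + (-17/6)·(1−(1/2)) + 7·(1/2−(35/12))) = ½·(-23/3 − 17/12 − 203/12) = -13, so the A_2-coordinate is 2/3.
[A_1A_2P] = ½·((-4)·(4−(35/12)) + (-5)·(35/12−(1/2)) + (-17/6)·(1/2−4)) = ½·(-13/3 − 145/12 + 119/12) = -13/4, so the A_3-coordinate is 1/6.

(1/6, 2/3, 1/6)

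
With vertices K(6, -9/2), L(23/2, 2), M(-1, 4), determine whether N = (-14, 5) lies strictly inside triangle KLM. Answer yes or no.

Barycentric coordinates of N: (6/41, -46/41, 81/41).
The three coordinates are positive, negative, positive; a point is interior exactly when all three are positive.

no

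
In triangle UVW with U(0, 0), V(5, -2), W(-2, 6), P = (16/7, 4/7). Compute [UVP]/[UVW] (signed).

[UVW] = ½·(0·(-2−6) + 5·(6−0) + (-2)·(0−(-2))) = ½·(0 + 30 − 4) = 13.
[UVP] = ½·(0·(-2−(4/7)) + 5·(4/7−0) + (16/7)·(0−(-2))) = ½·(0 + 20/7 + 32/7) = 26/7, so the ratio is (26/7)/13 = 2/7.

2/7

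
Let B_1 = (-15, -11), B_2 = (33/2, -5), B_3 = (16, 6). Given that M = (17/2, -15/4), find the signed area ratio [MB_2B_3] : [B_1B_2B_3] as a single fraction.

1/4

[B_1B_2B_3] = ½·((-15)·(-5−6) + (33/2)·(6−(-11)) + 16·(-11−(-5))) = ½·(165 + 561/2 − 96) = 699/4.
[MB_2B_3] = ½·((17/2)·(-5−6) + (33/2)·(6−(-15/4)) + 16·(-15/4−(-5))) = ½·(-187/2 + 1287/8 + 20) = 699/16, so the ratio is (699/16)/(699/4) = 1/4.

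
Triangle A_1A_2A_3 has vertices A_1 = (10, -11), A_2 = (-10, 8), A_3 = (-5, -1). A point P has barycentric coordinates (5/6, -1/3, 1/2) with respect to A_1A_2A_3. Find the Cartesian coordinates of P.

(55/6, -37/3)

P = (5/6)·A_1 + (-1/3)·A_2 + (1/2)·A_3.
x-coordinate: (5/6)·10 + (-1/3)·(-10) + (1/2)·(-5) = 55/6.
y-coordinate: (5/6)·(-11) + (-1/3)·8 + (1/2)·(-1) = -37/3.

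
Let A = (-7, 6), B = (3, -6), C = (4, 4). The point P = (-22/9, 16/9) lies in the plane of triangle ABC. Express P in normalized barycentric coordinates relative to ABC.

Signed area of the reference triangle: [ABC] = ½·((-7)·(-6−4) + 3·(4−6) + 4·(6−(-6))) = ½·(70 − 6 + 48) = 56.
[PBC] = ½·((-22/9)·(-6−4) + 3·(4−(16/9)) + 4·(16/9−(-6))) = ½·(220/9 + 20/3 + 280/9) = 280/9, so the A-coordinate is (280/9)/56 = 5/9.
[APC] = ½·((-7)·(16/9−4) + (-22/9)·(4−6) + 4·(6−(16/9))) = ½·(140/9 + 44/9 + 152/9) = 56/3, so the B-coordinate is 1/3.
[ABP] = ½·((-7)·(-6−(16/9)) + 3·(16/9−6) + (-22/9)·(6−(-6))) = ½·(490/9 − 38/3 − 88/3) = 56/9, so the C-coordinate is 1/9.
Check: 5/9 + 1/3 + 1/9 = 1.

(5/9, 1/3, 1/9)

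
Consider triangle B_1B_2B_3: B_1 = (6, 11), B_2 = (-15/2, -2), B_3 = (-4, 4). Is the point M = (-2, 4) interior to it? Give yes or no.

yes

Barycentric coordinates of M: (24/71, 28/71, 19/71).
The three coordinates are positive, positive, positive; a point is interior exactly when all three are positive.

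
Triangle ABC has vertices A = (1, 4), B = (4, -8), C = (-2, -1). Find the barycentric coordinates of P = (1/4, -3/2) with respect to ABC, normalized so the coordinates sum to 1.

Signed area of the reference triangle: [ABC] = ½·(1·(-8−(-1)) + 4·(-1−4) + (-2)·(4−(-8))) = ½·(-7 − 20 − 24) = -51/2.
[PBC] = ½·((1/4)·(-8−(-1)) + 4·(-1−(-3/2)) + (-2)·(-3/2−(-8))) = ½·(-7/4 + 2 − 13) = -51/8, so the A-coordinate is (-51/8)/(-51/2) = 1/4.
[APC] = ½·(1·(-3/2−(-1)) + (1/4)·(-1−4) + (-2)·(4−(-3/2))) = ½·(-1/2 − 5/4 − 11) = -51/8, so the B-coordinate is 1/4.
[ABP] = ½·(1·(-8−(-3/2)) + 4·(-3/2−4) + (1/4)·(4−(-8))) = ½·(-13/2 − 22 + 3) = -51/4, so the C-coordinate is 1/2.
Check: 1/4 + 1/4 + 1/2 = 1.

(1/4, 1/4, 1/2)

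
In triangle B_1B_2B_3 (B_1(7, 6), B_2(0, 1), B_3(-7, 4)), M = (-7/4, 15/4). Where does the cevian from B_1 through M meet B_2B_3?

(-14/3, 3)

Barycentric coordinates of M with respect to B_1B_2B_3: (1/4, 1/4, 1/2).
On side B_2B_3 the B_1-coordinate is zero; dropping M's B_1-weight 1/4 and renormalizing the remaining 1/4 : 1/2 gives weights 1/3, 2/3 on B_2, B_3.
N = (1/3)·(0, 1) + (2/3)·(-7, 4) = (-14/3, 3).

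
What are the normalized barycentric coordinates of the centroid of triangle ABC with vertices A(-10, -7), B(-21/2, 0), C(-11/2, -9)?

The centroid is the average of the vertices, so each weight is 1/3.

(1/3, 1/3, 1/3)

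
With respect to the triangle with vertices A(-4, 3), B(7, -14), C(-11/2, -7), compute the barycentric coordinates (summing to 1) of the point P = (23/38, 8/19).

Signed area of the reference triangle: [ABC] = ½·((-4)·(-14−(-7)) + 7·(-7−3) + (-11/2)·(3−(-14))) = ½·(28 − 70 − 187/2) = -271/4.
[PBC] = ½·((23/38)·(-14−(-7)) + 7·(-7−(8/19)) + (-11/2)·(8/19−(-14))) = ½·(-161/38 − 987/19 − 1507/19) = -271/4, so the A-coordinate is (-271/4)/(-271/4) = 1.
[APC] = ½·((-4)·(8/19−(-7)) + (23/38)·(-7−3) + (-11/2)·(3−(8/19))) = ½·(-564/19 − 115/19 − 539/38) = -1897/76, so the B-coordinate is 7/19.
[ABP] = ½·((-4)·(-14−(8/19)) + 7·(8/19−3) + (23/38)·(3−(-14))) = ½·(1096/19 − 343/19 + 391/38) = 1897/76, so the C-coordinate is -7/19.
Check: 1 + 7/19 − 7/19 = 1.

(1, 7/19, -7/19)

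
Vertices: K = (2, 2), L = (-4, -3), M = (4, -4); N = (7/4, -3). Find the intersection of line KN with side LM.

(12/7, -26/7)

Barycentric coordinates of N with respect to KLM: (1/8, 1/4, 5/8).
On side LM the K-coordinate is zero; dropping N's K-weight 1/8 and renormalizing the remaining 1/4 : 5/8 gives weights 2/7, 5/7 on L, M.
J = (2/7)·(-4, -3) + (5/7)·(4, -4) = (12/7, -26/7).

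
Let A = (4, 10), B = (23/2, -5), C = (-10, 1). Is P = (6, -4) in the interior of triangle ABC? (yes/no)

Barycentric coordinates of P: (-23/555, 428/555, 10/37).
The three coordinates are negative, positive, positive; a point is interior exactly when all three are positive.

no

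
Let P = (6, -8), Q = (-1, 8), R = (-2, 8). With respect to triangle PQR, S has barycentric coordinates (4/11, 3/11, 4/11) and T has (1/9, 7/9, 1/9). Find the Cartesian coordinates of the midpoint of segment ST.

(14/33, 416/99)

Barycentric coordinates of the midpoint are the average: (47/198, 52/99, 47/198).
Converting: (47/198)·P + (52/99)·Q + (47/198)·R = (14/33, 416/99).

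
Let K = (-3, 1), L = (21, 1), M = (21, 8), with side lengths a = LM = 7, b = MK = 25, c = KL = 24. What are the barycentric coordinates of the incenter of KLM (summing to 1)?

The incenter has barycentric coordinates proportional to the opposite side lengths: (7 : 25 : 24).
Normalizing by 7+25+24 = 56 gives (1/8, 25/56, 3/7).

(1/8, 25/56, 3/7)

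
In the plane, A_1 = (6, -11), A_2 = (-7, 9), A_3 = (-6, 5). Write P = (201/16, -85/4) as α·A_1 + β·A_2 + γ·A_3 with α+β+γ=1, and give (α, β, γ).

Signed area of the reference triangle: [A_1A_2A_3] = ½·(6·(9−5) + (-7)·(5−(-11)) + (-6)·(-11−9)) = ½·(24 − 112 + 120) = 16.
[PA_2A_3] = ½·((201/16)·(9−5) + (-7)·(5−(-85/4)) + (-6)·(-85/4−9)) = ½·(201/4 − 735/4 + 363/2) = 24, so the A_1-coordinate is 24/16 = 3/2.
[A_1PA_3] = ½·(6·(-85/4−5) + (201/16)·(5−(-11)) + (-6)·(-11−(-85/4))) = ½·(-315/2 + 201 − 123/2) = -9, so the A_2-coordinate is -9/16.
[A_1A_2P] = ½·(6·(9−(-85/4)) + (-7)·(-85/4−(-11)) + (201/16)·(-11−9)) = ½·(363/2 + 287/4 − 1005/4) = 1, so the A_3-coordinate is 1/16.
Check: 3/2 − 9/16 + 1/16 = 1.

(3/2, -9/16, 1/16)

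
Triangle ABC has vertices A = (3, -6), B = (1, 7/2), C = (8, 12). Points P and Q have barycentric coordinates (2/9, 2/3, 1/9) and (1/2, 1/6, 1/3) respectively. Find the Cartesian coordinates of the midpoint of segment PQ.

Barycentric coordinates of the midpoint are the average: (13/36, 5/12, 2/9).
Converting: (13/36)·A + (5/12)·B + (2/9)·C = (59/18, 47/24).

(59/18, 47/24)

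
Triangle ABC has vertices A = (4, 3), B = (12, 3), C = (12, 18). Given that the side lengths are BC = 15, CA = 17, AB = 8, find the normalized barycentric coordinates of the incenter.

(3/8, 17/40, 1/5)

The incenter has barycentric coordinates proportional to the opposite side lengths: (15 : 17 : 8).
Normalizing by 15+17+8 = 40 gives (3/8, 17/40, 1/5).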